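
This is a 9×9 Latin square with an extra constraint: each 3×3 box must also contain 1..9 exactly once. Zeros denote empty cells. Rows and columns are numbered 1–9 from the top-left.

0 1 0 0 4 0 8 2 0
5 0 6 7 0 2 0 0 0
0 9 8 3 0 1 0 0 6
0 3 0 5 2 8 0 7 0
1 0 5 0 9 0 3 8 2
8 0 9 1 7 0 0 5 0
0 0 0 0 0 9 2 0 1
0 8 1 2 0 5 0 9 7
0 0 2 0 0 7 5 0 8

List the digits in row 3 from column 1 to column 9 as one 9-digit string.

r1c6 = 6 (sole candidate).
r2c2 = 4 (sole candidate).
r2c5 = 8 (sole candidate).
r3c5 = 5: row 3 has {1,3,6,8,9}; col 5 has {2,4,7,8,9}; box has {1,2,3,4,6,7,8} → only 5 remains.
r3c8 = 4: row 3 has {1,3,5,6,8,9}; col 8 has {2,5,7,8,9}; box has {2,6,8} → only 4 remains.
r4c3 = 4 (sole candidate).
r4c9 = 9 (sole candidate).
r5c6 = 4 (sole candidate).
r6c6 = 3 (sole candidate).
r6c9 = 4 (sole candidate).
r9c2 = 6 (sole candidate).
r9c4 = 4 (sole candidate).
r9c8 = 3 (sole candidate).
r1c4 = 9 (sole candidate).
r2c8 = 1 (sole candidate).
r2c9 = 3 (sole candidate).
r3c7 = 7: row 3 has {1,3,4,5,6,8,9}; col 7 has {2,3,5,8}; box has {1,2,3,4,6,8} → only 7 remains.
r4c1 = 6 (sole candidate).
r4c7 = 1 (sole candidate).
r5c2 = 7 (sole candidate).
r5c4 = 6 (sole candidate).
r6c2 = 2 (sole candidate).
r6c7 = 6 (sole candidate).
r7c2 = 5 (sole candidate).
r7c4 = 8 (sole candidate).
r7c8 = 6 (sole candidate).
r8c7 = 4 (sole candidate).
r9c1 = 9 (sole candidate).
r9c5 = 1 (sole candidate).
r1c9 = 5 (sole candidate).
r2c7 = 9 (sole candidate).
r3c1 = 2: row 3 has {1,3,4,5,6,7,8,9}; col 1 has {1,5,6,8,9}; box has {1,4,5,6,8,9} → only 2 remains.

298351746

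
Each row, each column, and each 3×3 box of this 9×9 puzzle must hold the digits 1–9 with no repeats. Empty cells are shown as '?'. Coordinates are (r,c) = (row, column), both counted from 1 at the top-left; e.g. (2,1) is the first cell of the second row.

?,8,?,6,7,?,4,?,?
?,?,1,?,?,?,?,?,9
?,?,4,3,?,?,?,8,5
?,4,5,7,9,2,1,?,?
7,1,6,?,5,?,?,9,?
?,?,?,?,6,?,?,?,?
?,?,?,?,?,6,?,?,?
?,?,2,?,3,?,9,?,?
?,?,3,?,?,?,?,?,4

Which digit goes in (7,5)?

4

(1,3) = 9: row 1 has {4,6,7,8}; col 3 has {1,2,3,4,5,6}; box has {1,4,8} → only 9 remains.
(6,3) = 8: row 6 has {6}; col 3 has {1,2,3,4,5,6,9}; box has {1,4,5,6,7} → only 8 remains.
(7,3) = 7: row 7 has {6}; col 3 has {1,2,3,4,5,6,8,9}; box has {2,3} → only 7 remains.
(4,1) = 3: row 4 has {1,2,4,5,7,9}; col 1 has {7}; box has {1,4,5,6,7,8} → only 3 remains.
(4,8) = 6: row 4 has {1,2,3,4,5,7,9}; col 8 has {8,9}; box has {1,9} → only 6 remains.
(4,9) = 8: row 4 has {1,2,3,4,5,6,7,9}; col 9 has {4,5,9}; box has {1,6,9} → only 8 remains.
(3,6) = 9: in row 3, 9 can only go here (every other open cell in that row sees a 9).
(3,5) = 1: in row 3, 1 can only go here (every other open cell in that row sees a 1).
(1,6) = 5: row 1 has {4,6,7,8,9}; col 6 has {2,6,9}; box has {1,3,6,7,9} → only 5 remains.
(1,1) = 2: row 1 has {4,5,6,7,8,9}; col 1 has {3,7}; box has {1,4,8,9} → only 2 remains.
(3,1) = 6: row 3 has {1,3,4,5,8,9}; col 1 has {2,3,7}; box has {1,2,4,8,9} → only 6 remains.
(3,2) = 7: row 3 has {1,3,4,5,6,8,9}; col 2 has {1,4,8}; box has {1,2,4,6,8,9} → only 7 remains.
(3,7) = 2: row 3 has {1,3,4,5,6,7,8,9}; col 7 has {1,4,9}; box has {4,5,8,9} → only 2 remains.
(5,7) = 3: row 5 has {1,5,6,7,9}; col 7 has {1,2,4,9}; box has {1,6,8,9} → only 3 remains.
(5,9) = 2: row 5 has {1,3,5,6,7,9}; col 9 has {4,5,8,9}; box has {1,3,6,8,9} → only 2 remains.
(6,1) = 9: row 6 has {6,8}; col 1 has {2,3,6,7}; box has {1,3,4,5,6,7,8} → only 9 remains.
(6,2) = 2: row 6 has {6,8,9}; col 2 has {1,4,7,8}; box has {1,3,4,5,6,7,8,9} → only 2 remains.
(6,9) = 7: row 6 has {2,6,8,9}; col 9 has {2,4,5,8,9}; box has {1,2,3,6,8,9} → only 7 remains.
(2,1) = 5: row 2 has {1,9}; col 1 has {2,3,6,7,9}; box has {1,2,4,6,7,8,9} → only 5 remains.
(2,2) = 3: row 2 has {1,5,9}; col 2 has {1,2,4,7,8}; box has {1,2,4,5,6,7,8,9} → only 3 remains.
(2,8) = 7: row 2 has {1,3,5,9}; col 8 has {6,8,9}; box has {2,4,5,8,9} → only 7 remains.
(6,7) = 5: row 6 has {2,6,7,8,9}; col 7 has {1,2,3,4,9}; box has {1,2,3,6,7,8,9} → only 5 remains.
(6,8) = 4: row 6 has {2,5,6,7,8,9}; col 8 has {6,7,8,9}; box has {1,2,3,5,6,7,8,9} → only 4 remains.
(7,7) = 8: row 7 has {6,7}; col 7 has {1,2,3,4,5,9}; box has {4,9} → only 8 remains.
(2,7) = 6: row 2 has {1,3,5,7,9}; col 7 has {1,2,3,4,5,8,9}; box has {2,4,5,7,8,9} → only 6 remains.
(6,4) = 1: row 6 has {2,4,5,6,7,8,9}; col 4 has {3,6,7}; box has {2,5,6,7,9} → only 1 remains.
(6,6) = 3: row 6 has {1,2,4,5,6,7,8,9}; col 6 has {2,5,6,9}; box has {1,2,5,6,7,9} → only 3 remains.
(9,7) = 7: row 9 has {3,4}; col 7 has {1,2,3,4,5,6,8,9}; box has {4,8,9} → only 7 remains.
(8,6) = 7: in row 8, 7 can only go here (every other open cell in that row sees a 7).
(9,2) = 6: in row 9, 6 can only go here (every other open cell in that row sees a 6).
(8,2) = 5: row 8 has {2,3,7,9}; col 2 has {1,2,3,4,6,7,8}; box has {2,3,6,7} → only 5 remains.
(8,8) = 1: row 8 has {2,3,5,7,9}; col 8 has {4,6,7,8,9}; box has {4,7,8,9} → only 1 remains.
(8,9) = 6: row 8 has {1,2,3,5,7,9}; col 9 has {2,4,5,7,8,9}; box has {1,4,7,8,9} → only 6 remains.
(1,8) = 3: row 1 has {2,4,5,6,7,8,9}; col 8 has {1,4,6,7,8,9}; box has {2,4,5,6,7,8,9} → only 3 remains.
(1,9) = 1: row 1 has {2,3,4,5,6,7,8,9}; col 9 has {2,4,5,6,7,8,9}; box has {2,3,4,5,6,7,8,9} → only 1 remains.
(7,2) = 9: row 7 has {6,7,8}; col 2 has {1,2,3,4,5,6,7,8}; box has {2,3,5,6,7} → only 9 remains.
(7,9) = 3: row 7 has {6,7,8,9}; col 9 has {1,2,4,5,6,7,8,9}; box has {1,4,6,7,8,9} → only 3 remains.
(7,1) = 1: in row 7, 1 can only go here (every other open cell in that row sees a 1).
(9,1) = 8: row 9 has {3,4,6,7}; col 1 has {1,2,3,5,6,7,9}; box has {1,2,3,5,6,7,9} → only 8 remains.
(9,5) = 2: row 9 has {3,4,6,7,8}; col 5 has {1,3,5,6,7,9}; box has {3,6,7} → only 2 remains.
(9,6) = 1: row 9 has {2,3,4,6,7,8}; col 6 has {2,3,5,6,7,9}; box has {2,3,6,7} → only 1 remains.
(9,8) = 5: row 9 has {1,2,3,4,6,7,8}; col 8 has {1,3,4,6,7,8,9}; box has {1,3,4,6,7,8,9} → only 5 remains.
(7,5) = 4: row 7 has {1,3,6,7,8,9}; col 5 has {1,2,3,5,6,7,9}; box has {1,2,3,6,7} → only 4 remains.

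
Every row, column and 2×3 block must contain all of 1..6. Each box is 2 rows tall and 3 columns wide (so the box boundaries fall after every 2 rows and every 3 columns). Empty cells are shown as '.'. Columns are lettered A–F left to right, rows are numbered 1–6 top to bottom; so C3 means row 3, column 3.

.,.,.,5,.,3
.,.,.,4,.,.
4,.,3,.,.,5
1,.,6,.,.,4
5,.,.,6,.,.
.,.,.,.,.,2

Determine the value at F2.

B3 = 2: row 3 has {3,4,5}; col 2 has {}; box has {1,3,4,6} → only 2 remains.
D3 = 1: row 3 has {2,3,4,5}; col 4 has {4,5,6}; box has {4,5} → only 1 remains.
E3 = 6: row 3 has {1,2,3,4,5}; col 5 has {}; box has {1,4,5} → only 6 remains.
B4 = 5: row 4 has {1,4,6}; col 2 has {2}; box has {1,2,3,4,6} → only 5 remains.
F5 = 1: row 5 has {5,6}; col 6 has {2,3,4,5}; box has {2,6} → only 1 remains.
D6 = 3: row 6 has {2}; col 4 has {1,4,5,6}; box has {1,2,6} → only 3 remains.
F2 = 6: row 2 has {4}; col 6 has {1,2,3,4,5}; box has {3,4,5} → only 6 remains.

6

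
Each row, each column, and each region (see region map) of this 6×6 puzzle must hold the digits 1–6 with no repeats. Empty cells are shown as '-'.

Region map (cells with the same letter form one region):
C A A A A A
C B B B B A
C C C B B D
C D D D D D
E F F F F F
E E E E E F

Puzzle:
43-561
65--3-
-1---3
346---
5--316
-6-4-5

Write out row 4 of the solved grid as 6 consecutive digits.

r1c3 = 2 (sole candidate).
r2c6 = 4 (sole candidate).
r3c1 = 2 (sole candidate).
r3c3 = 5 (sole candidate).
r3c4 = 6 (sole candidate).
r3c5 = 4 (sole candidate).
r4c6 = 2: row 4 has {3,4,6}; col 6 has {1,3,4,5,6}; region has {3,4,6} → only 2 remains.
r5c2 = 2 (sole candidate).
r5c3 = 4 (sole candidate).
r6c1 = 1 (sole candidate).
r6c3 = 3 (sole candidate).
r6c5 = 2 (sole candidate).
r2c3 = 1 (sole candidate).
r2c4 = 2 (sole candidate).
r4c4 = 1: row 4 has {2,3,4,6}; col 4 has {2,3,4,5,6}; region has {2,3,4,6} → only 1 remains.
r4c5 = 5: row 4 has {1,2,3,4,6}; col 5 has {1,2,3,4,6}; region has {1,2,3,4,6} → only 5 remains.

346152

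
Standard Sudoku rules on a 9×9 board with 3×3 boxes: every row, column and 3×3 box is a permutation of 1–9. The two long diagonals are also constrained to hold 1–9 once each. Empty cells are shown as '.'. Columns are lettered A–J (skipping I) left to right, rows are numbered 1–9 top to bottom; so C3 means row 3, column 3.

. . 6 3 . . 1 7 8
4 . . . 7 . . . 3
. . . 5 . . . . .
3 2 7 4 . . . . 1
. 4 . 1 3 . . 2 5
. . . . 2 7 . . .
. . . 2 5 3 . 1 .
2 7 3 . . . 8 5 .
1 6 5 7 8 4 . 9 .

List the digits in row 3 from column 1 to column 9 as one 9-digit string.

738516249

A1 = 9: row 1 has {1,3,6,7,8}; col 1 has {1,2,3,4}; box has {4,6}; main diagonal has {3,4,5,7} → only 9 remains.
B1 = 5: row 1 has {1,3,6,7,8,9}; col 2 has {2,4,6,7}; box has {4,6,9} → only 5 remains.
E1 = 4: row 1 has {1,3,5,6,7,8,9}; col 5 has {2,3,5,7,8}; box has {3,5,7} → only 4 remains.
F1 = 2: row 1 has {1,3,4,5,6,7,8,9}; col 6 has {3,4,7}; box has {3,4,5,7} → only 2 remains.
H2 = 6: row 2 has {3,4,7}; col 8 has {1,2,5,7,9}; box has {1,3,7,8}; anti-diagonal has {1,3,7,8} → only 6 remains.
H3 = 4: row 3 has {5}; col 8 has {1,2,5,6,7,9}; box has {1,3,6,7,8} → only 4 remains.
H4 = 8: row 4 has {1,2,3,4,7}; col 8 has {1,2,4,5,6,7,9}; box has {1,2,5} → only 8 remains.
D6 = 9: row 6 has {2,7}; col 4 has {1,2,3,4,5,7}; box has {1,2,3,4,7}; anti-diagonal has {1,3,6,7,8} → only 9 remains.
H6 = 3: row 6 has {2,7,9}; col 8 has {1,2,4,5,6,7,8,9}; box has {1,2,5,8} → only 3 remains.
A7 = 8: row 7 has {1,2,3,5}; col 1 has {1,2,3,4,9}; box has {1,2,3,5,6,7} → only 8 remains.
B7 = 9: row 7 has {1,2,3,5,8}; col 2 has {2,4,5,6,7}; box has {1,2,3,5,6,7,8} → only 9 remains.
C7 = 4: row 7 has {1,2,3,5,8,9}; col 3 has {3,5,6,7}; box has {1,2,3,5,6,7,8,9}; anti-diagonal has {1,3,6,7,8,9} → only 4 remains.
G7 = 6: row 7 has {1,2,3,4,5,8,9}; col 7 has {1,8}; box has {1,5,8,9}; main diagonal has {3,4,5,7,9} → only 6 remains.
J7 = 7: row 7 has {1,2,3,4,5,6,8,9}; col 9 has {1,3,5,8}; box has {1,5,6,8,9} → only 7 remains.
D8 = 6: row 8 has {2,3,5,7,8}; col 4 has {1,2,3,4,5,7,9}; box has {2,3,4,5,7,8} → only 6 remains.
J8 = 4: row 8 has {2,3,5,6,7,8}; col 9 has {1,3,5,7,8}; box has {1,5,6,7,8,9} → only 4 remains.
J9 = 2: row 9 has {1,4,5,6,7,8,9}; col 9 has {1,3,4,5,7,8}; box has {1,4,5,6,7,8,9}; main diagonal has {3,4,5,6,7,9} → only 2 remains.
D2 = 8: row 2 has {3,4,6,7}; col 4 has {1,2,3,4,5,6,7,9}; box has {2,3,4,5,7} → only 8 remains.
A3 = 7: row 3 has {4,5}; col 1 has {1,2,3,4,8,9}; box has {4,5,6,9} → only 7 remains.
G3 = 2: row 3 has {4,5,7}; col 7 has {1,6,8}; box has {1,3,4,6,7,8}; anti-diagonal has {1,3,4,6,7,8,9} → only 2 remains.
J3 = 9: row 3 has {2,4,5,7}; col 9 has {1,2,3,4,5,7,8}; box has {1,2,3,4,6,7,8} → only 9 remains.
E4 = 6: row 4 has {1,2,3,4,7,8}; col 5 has {2,3,4,5,7,8}; box has {1,2,3,4,7,9} → only 6 remains.
F4 = 5: row 4 has {1,2,3,4,6,7,8}; col 6 has {2,3,4,7}; box has {1,2,3,4,6,7,9}; anti-diagonal has {1,2,3,4,6,7,8,9} → only 5 remains.
G4 = 9: row 4 has {1,2,3,4,5,6,7,8}; col 7 has {1,2,6,8}; box has {1,2,3,5,8} → only 9 remains.
A5 = 6: row 5 has {1,2,3,4,5}; col 1 has {1,2,3,4,7,8,9}; box has {2,3,4,7} → only 6 remains.
F5 = 8: row 5 has {1,2,3,4,5,6}; col 6 has {2,3,4,5,7}; box has {1,2,3,4,5,6,7,9} → only 8 remains.
G5 = 7: row 5 has {1,2,3,4,5,6,8}; col 7 has {1,2,6,8,9}; box has {1,2,3,5,8,9} → only 7 remains.
A6 = 5: row 6 has {2,3,7,9}; col 1 has {1,2,3,4,6,7,8,9}; box has {2,3,4,6,7} → only 5 remains.
G6 = 4: row 6 has {2,3,5,7,9}; col 7 has {1,2,6,7,8,9}; box has {1,2,3,5,7,8,9} → only 4 remains.
J6 = 6: row 6 has {2,3,4,5,7,9}; col 9 has {1,2,3,4,5,7,8,9}; box has {1,2,3,4,5,7,8,9} → only 6 remains.
G9 = 3: row 9 has {1,2,4,5,6,7,8,9}; col 7 has {1,2,4,6,7,8,9}; box has {1,2,4,5,6,7,8,9} → only 3 remains.
B2 = 1: row 2 has {3,4,6,7,8}; col 2 has {2,4,5,6,7,9}; box has {4,5,6,7,9}; main diagonal has {2,3,4,5,6,7,9} → only 1 remains.
C2 = 2: row 2 has {1,3,4,6,7,8}; col 3 has {3,4,5,6,7}; box has {1,4,5,6,7,9} → only 2 remains.
F2 = 9: row 2 has {1,2,3,4,6,7,8}; col 6 has {2,3,4,5,7,8}; box has {2,3,4,5,7,8} → only 9 remains.
G2 = 5: row 2 has {1,2,3,4,6,7,8,9}; col 7 has {1,2,3,4,6,7,8,9}; box has {1,2,3,4,6,7,8,9} → only 5 remains.
C3 = 8: row 3 has {2,4,5,7,9}; col 3 has {2,3,4,5,6,7}; box has {1,2,4,5,6,7,9}; main diagonal has {1,2,3,4,5,6,7,9} → only 8 remains.
E3 = 1: row 3 has {2,4,5,7,8,9}; col 5 has {2,3,4,5,6,7,8}; box has {2,3,4,5,7,8,9} → only 1 remains.
F3 = 6: row 3 has {1,2,4,5,7,8,9}; col 6 has {2,3,4,5,7,8,9}; box has {1,2,3,4,5,7,8,9} → only 6 remains.
C5 = 9: row 5 has {1,2,3,4,5,6,7,8}; col 3 has {2,3,4,5,6,7,8}; box has {2,3,4,5,6,7} → only 9 remains.
B6 = 8: row 6 has {2,3,4,5,6,7,9}; col 2 has {1,2,4,5,6,7,9}; box has {2,3,4,5,6,7,9} → only 8 remains.
C6 = 1: row 6 has {2,3,4,5,6,7,8,9}; col 3 has {2,3,4,5,6,7,8,9}; box has {2,3,4,5,6,7,8,9} → only 1 remains.
E8 = 9: row 8 has {2,3,4,5,6,7,8}; col 5 has {1,2,3,4,5,6,7,8}; box has {2,3,4,5,6,7,8} → only 9 remains.
F8 = 1: row 8 has {2,3,4,5,6,7,8,9}; col 6 has {2,3,4,5,6,7,8,9}; box has {2,3,4,5,6,7,8,9} → only 1 remains.
B3 = 3: row 3 has {1,2,4,5,6,7,8,9}; col 2 has {1,2,4,5,6,7,8,9}; box has {1,2,4,5,6,7,8,9} → only 3 remains.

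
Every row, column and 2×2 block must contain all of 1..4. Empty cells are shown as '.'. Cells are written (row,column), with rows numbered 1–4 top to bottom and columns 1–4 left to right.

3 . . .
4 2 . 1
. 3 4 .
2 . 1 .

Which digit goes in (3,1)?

(1,2) = 1: row 1 has {3}; col 2 has {2,3}; box has {2,3,4} → only 1 remains.
(1,3) = 2: row 1 has {1,3}; col 3 has {1,4}; box has {1} → only 2 remains.
(1,4) = 4: row 1 has {1,2,3}; col 4 has {1}; box has {1,2} → only 4 remains.
(2,3) = 3: row 2 has {1,2,4}; col 3 has {1,2,4}; box has {1,2,4} → only 3 remains.
(3,1) = 1: row 3 has {3,4}; col 1 has {2,3,4}; box has {2,3} → only 1 remains.

1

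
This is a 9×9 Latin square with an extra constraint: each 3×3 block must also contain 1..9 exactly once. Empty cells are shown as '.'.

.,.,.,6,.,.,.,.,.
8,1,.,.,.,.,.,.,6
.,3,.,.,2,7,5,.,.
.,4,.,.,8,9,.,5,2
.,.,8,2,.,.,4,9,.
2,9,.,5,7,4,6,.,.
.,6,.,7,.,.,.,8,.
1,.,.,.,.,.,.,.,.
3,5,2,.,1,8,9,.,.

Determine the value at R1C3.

5

R5C2 = 7: row 5 has {2,4,8,9}; col 2 has {1,3,4,5,6,9}; box has {2,4,8,9} → only 7 remains.
R8C2 = 8: row 8 has {1}; col 2 has {1,3,4,5,6,7,9}; box has {1,2,3,5,6} → only 8 remains.
R9C4 = 4: row 9 has {1,2,3,5,8,9}; col 4 has {2,5,6,7}; box has {1,7,8} → only 4 remains.
R9C9 = 7: row 9 has {1,2,3,4,5,8,9}; col 9 has {2,6}; box has {8,9} → only 7 remains.
R1C2 = 2: row 1 has {6}; col 2 has {1,3,4,5,6,7,8,9}; box has {1,3,8} → only 2 remains.
R4C1 = 6: row 4 has {2,4,5,8,9}; col 1 has {1,2,3,8}; box has {2,4,7,8,9} → only 6 remains.
R5C1 = 5: row 5 has {2,4,7,8,9}; col 1 has {1,2,3,6,8}; box has {2,4,6,7,8,9} → only 5 remains.
R9C8 = 6: row 9 has {1,2,3,4,5,7,8,9}; col 8 has {5,8,9}; box has {7,8,9} → only 6 remains.
R3C3 = 6: in row 3, 6 can only go here (every other open cell in that row sees a 6).
R4C7 = 7: in row 4, 7 can only go here (every other open cell in that row sees a 7).
R6C9 = 8: in row 6, 8 can only go here (every other open cell in that row sees an 8).
R1C7 = 8: in row 1, 8 can only go here (every other open cell in that row sees an 8).
R3C4 = 8: in row 3, 8 can only go here (every other open cell in that row sees an 8).
R8C3 = 7: in row 8, 7 can only go here (every other open cell in that row sees a 7).
R2C8 = 7: in row 2, 7 can only go here (every other open cell in that row sees a 7).
R1C1 = 7: in row 1, 7 can only go here (every other open cell in that row sees a 7).
R2C7 = 2: in row 2, 2 can only go here (every other open cell in that row sees a 2).
R8C7 = 3: row 8 has {1,7,8}; col 7 has {2,4,5,6,7,8,9}; box has {6,7,8,9} → only 3 remains.
R7C7 = 1: row 7 has {6,7,8}; col 7 has {2,3,4,5,6,7,8,9}; box has {3,6,7,8,9} → only 1 remains.
R8C4 = 9: row 8 has {1,3,7,8}; col 4 has {2,4,5,6,7,8}; box has {1,4,7,8} → only 9 remains.
R2C4 = 3: row 2 has {1,2,6,7,8}; col 4 has {2,4,5,6,7,8,9}; box has {2,6,7,8} → only 3 remains.
R2C6 = 5: row 2 has {1,2,3,6,7,8}; col 6 has {4,7,8,9}; box has {2,3,6,7,8} → only 5 remains.
R4C4 = 1: row 4 has {2,4,5,6,7,8,9}; col 4 has {2,3,4,5,6,7,8,9}; box has {2,4,5,7,8,9} → only 1 remains.
R1C6 = 1: row 1 has {2,6,7,8}; col 6 has {4,5,7,8,9}; box has {2,3,5,6,7,8} → only 1 remains.
R4C3 = 3: row 4 has {1,2,4,5,6,7,8,9}; col 3 has {2,6,7,8}; box has {2,4,5,6,7,8,9} → only 3 remains.
R6C3 = 1: row 6 has {2,4,5,6,7,8,9}; col 3 has {2,3,6,7,8}; box has {2,3,4,5,6,7,8,9} → only 1 remains.
R6C8 = 3: row 6 has {1,2,4,5,6,7,8,9}; col 8 has {5,6,7,8,9}; box has {2,4,5,6,7,8,9} → only 3 remains.
R1C8 = 4: row 1 has {1,2,6,7,8}; col 8 has {3,5,6,7,8,9}; box has {2,5,6,7,8} → only 4 remains.
R3C8 = 1: row 3 has {2,3,5,6,7,8}; col 8 has {3,4,5,6,7,8,9}; box has {2,4,5,6,7,8} → only 1 remains.
R3C9 = 9: row 3 has {1,2,3,5,6,7,8}; col 9 has {2,6,7,8}; box has {1,2,4,5,6,7,8} → only 9 remains.
R5C9 = 1: row 5 has {2,4,5,7,8,9}; col 9 has {2,6,7,8,9}; box has {2,3,4,5,6,7,8,9} → only 1 remains.
R8C8 = 2: row 8 has {1,3,7,8,9}; col 8 has {1,3,4,5,6,7,8,9}; box has {1,3,6,7,8,9} → only 2 remains.
R1C5 = 9: row 1 has {1,2,4,6,7,8}; col 5 has {1,2,7,8}; box has {1,2,3,5,6,7,8} → only 9 remains.
R1C9 = 3: row 1 has {1,2,4,6,7,8,9}; col 9 has {1,2,6,7,8,9}; box has {1,2,4,5,6,7,8,9} → only 3 remains.
R2C5 = 4: row 2 has {1,2,3,5,6,7,8}; col 5 has {1,2,7,8,9}; box has {1,2,3,5,6,7,8,9} → only 4 remains.
R3C1 = 4: row 3 has {1,2,3,5,6,7,8,9}; col 1 has {1,2,3,5,6,7,8}; box has {1,2,3,6,7,8} → only 4 remains.
R7C1 = 9: row 7 has {1,6,7,8}; col 1 has {1,2,3,4,5,6,7,8}; box has {1,2,3,5,6,7,8} → only 9 remains.
R7C3 = 4: row 7 has {1,6,7,8,9}; col 3 has {1,2,3,6,7,8}; box has {1,2,3,5,6,7,8,9} → only 4 remains.
R7C9 = 5: row 7 has {1,4,6,7,8,9}; col 9 has {1,2,3,6,7,8,9}; box has {1,2,3,6,7,8,9} → only 5 remains.
R8C6 = 6: row 8 has {1,2,3,7,8,9}; col 6 has {1,4,5,7,8,9}; box has {1,4,7,8,9} → only 6 remains.
R8C9 = 4: row 8 has {1,2,3,6,7,8,9}; col 9 has {1,2,3,5,6,7,8,9}; box has {1,2,3,5,6,7,8,9} → only 4 remains.
R1C3 = 5: row 1 has {1,2,3,4,6,7,8,9}; col 3 has {1,2,3,4,6,7,8}; box has {1,2,3,4,6,7,8} → only 5 remains.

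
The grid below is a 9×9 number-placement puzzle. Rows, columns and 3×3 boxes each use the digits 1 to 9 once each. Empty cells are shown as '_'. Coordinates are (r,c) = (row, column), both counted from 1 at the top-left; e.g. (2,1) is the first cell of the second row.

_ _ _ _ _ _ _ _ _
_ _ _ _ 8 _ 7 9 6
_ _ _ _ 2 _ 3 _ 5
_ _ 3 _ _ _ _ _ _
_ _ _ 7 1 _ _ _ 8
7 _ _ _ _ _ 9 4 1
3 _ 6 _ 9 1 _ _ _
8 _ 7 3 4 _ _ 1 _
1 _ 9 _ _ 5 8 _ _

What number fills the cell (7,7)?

(3,8) = 8 (sole candidate).
(1,8) = 2 (sole candidate).
(1,9) = 4 (sole candidate).
(1,7) = 1 (sole candidate).
(4,2) = 1 (hidden single in row 4).
(7,4) = 8 (hidden single in row 7).
(4,6) = 8 (hidden single in row 4).
(8,9) = 9 (hidden single in row 8).
(9,2) = 4 (hidden single in row 9).
(7,7) = 4: in row 7, 4 can only go here (every other open cell in that row sees a 4).

4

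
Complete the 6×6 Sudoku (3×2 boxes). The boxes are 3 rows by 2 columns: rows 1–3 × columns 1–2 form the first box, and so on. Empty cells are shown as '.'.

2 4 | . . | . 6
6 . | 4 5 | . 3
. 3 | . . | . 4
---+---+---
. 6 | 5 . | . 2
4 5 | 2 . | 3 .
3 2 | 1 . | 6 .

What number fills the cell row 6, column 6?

row 1, column 3 = 3 (sole candidate).
row 1, column 4 = 1 (sole candidate).
row 1, column 5 = 5 (sole candidate).
row 2, column 2 = 1 (sole candidate).
row 2, column 5 = 2 (sole candidate).
row 3, column 1 = 5 (sole candidate).
row 3, column 3 = 6 (sole candidate).
row 3, column 4 = 2 (sole candidate).
row 3, column 5 = 1 (sole candidate).
row 4, column 1 = 1 (sole candidate).
row 4, column 5 = 4 (sole candidate).
row 5, column 4 = 6 (sole candidate).
row 5, column 6 = 1 (sole candidate).
row 6, column 4 = 4 (sole candidate).
row 6, column 6 = 5: row 6 has {1,2,3,4,6}; col 6 has {1,2,3,4,6}; box has {1,2,3,4,6} → only 5 remains.

5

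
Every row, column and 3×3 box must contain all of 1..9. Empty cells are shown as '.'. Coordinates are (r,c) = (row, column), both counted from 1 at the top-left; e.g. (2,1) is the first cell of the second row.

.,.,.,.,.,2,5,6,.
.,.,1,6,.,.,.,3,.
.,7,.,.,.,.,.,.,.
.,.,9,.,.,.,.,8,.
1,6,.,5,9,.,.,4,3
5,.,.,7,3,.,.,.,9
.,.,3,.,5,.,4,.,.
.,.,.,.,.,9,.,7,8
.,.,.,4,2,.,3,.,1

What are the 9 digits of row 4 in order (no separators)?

739264185

(5,6) = 8 (sole candidate).
(4,9) = 5: in row 4, 5 can only go here (every other open cell in that row sees a 5).
(8,4) = 3 (hidden single in row 8).
(4,4) = 2: in column 4, 2 can only go here (every other open cell in that column sees a 2).
(3,6) = 3 (hidden single in column 6).
(3,3) = 5 (hidden single in row 3).
(2,6) = 5 (hidden single in row 2).
(3,1) = 6 (hidden single in row 3).
(8,2) = 5 (hidden single in row 8).
(8,5) = 1 (hidden single in row 8).
(7,4) = 8 (sole candidate).
(1,4) = 1 (hidden single in row 1).
(3,4) = 9 (sole candidate).
(7,2) = 1 (hidden single in row 7).
(9,8) = 5 (hidden single in row 9).
(4,5) = 6: in column 5, 6 can only go here (every other open cell in that column sees a 6).
(6,7) = 6 (hidden single in row 6).
(8,7) = 2 (sole candidate).
(5,7) = 7 (sole candidate).
(7,8) = 9 (sole candidate).
(7,9) = 6 (sole candidate).
(8,1) = 4 (sole candidate).
(8,3) = 6 (sole candidate).
(4,7) = 1: row 4 has {2,5,6,8,9}; col 7 has {2,3,4,5,6,7}; box has {3,4,5,6,7,8,9} → only 1 remains.
(5,3) = 2 (sole candidate).
(6,8) = 2 (sole candidate).
(7,6) = 7 (sole candidate).
(9,6) = 6 (sole candidate).
(3,7) = 8 (sole candidate).
(3,8) = 1 (sole candidate).
(4,6) = 4: row 4 has {1,2,5,6,8,9}; col 6 has {2,3,5,6,7,8,9}; box has {2,3,5,6,7,8,9} → only 4 remains.
(6,6) = 1 (sole candidate).
(7,1) = 2 (sole candidate).
(2,7) = 9 (sole candidate).
(3,5) = 4 (sole candidate).
(3,9) = 2 (sole candidate).
(4,2) = 3: row 4 has {1,2,4,5,6,8,9}; col 2 has {1,5,6,7}; box has {1,2,5,6,9} → only 3 remains.
(2,1) = 8 (sole candidate).
(2,5) = 7 (sole candidate).
(2,9) = 4 (sole candidate).
(4,1) = 7: row 4 has {1,2,3,4,5,6,8,9}; col 1 has {1,2,4,5,6,8}; box has {1,2,3,5,6,9} → only 7 remains.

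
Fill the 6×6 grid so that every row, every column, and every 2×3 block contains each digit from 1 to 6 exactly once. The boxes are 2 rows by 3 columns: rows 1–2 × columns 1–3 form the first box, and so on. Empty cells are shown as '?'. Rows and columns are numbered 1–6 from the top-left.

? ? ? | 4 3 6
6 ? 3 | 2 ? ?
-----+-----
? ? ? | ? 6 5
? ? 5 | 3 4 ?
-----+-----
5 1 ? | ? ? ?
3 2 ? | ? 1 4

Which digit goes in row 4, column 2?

row 1, column 2 = 5 (sole candidate).
row 2, column 2 = 4 (sole candidate).
row 2, column 5 = 5 (sole candidate).
row 2, column 6 = 1 (sole candidate).
row 3, column 2 = 3 (sole candidate).
row 3, column 4 = 1 (sole candidate).
row 4, column 2 = 6: row 4 has {3,4,5}; col 2 has {1,2,3,4,5}; box has {3,5} → only 6 remains.

6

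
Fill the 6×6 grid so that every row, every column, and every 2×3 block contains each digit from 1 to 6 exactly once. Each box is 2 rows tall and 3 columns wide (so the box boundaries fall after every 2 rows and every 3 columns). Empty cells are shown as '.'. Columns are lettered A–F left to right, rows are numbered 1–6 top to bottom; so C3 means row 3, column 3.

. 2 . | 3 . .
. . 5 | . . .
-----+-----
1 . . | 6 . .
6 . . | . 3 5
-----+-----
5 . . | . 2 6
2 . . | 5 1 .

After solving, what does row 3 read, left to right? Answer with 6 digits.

A1 = 4 (sole candidate).
F1 = 1 (sole candidate).
A2 = 3 (sole candidate).
E3 = 4: row 3 has {1,6}; col 5 has {1,2,3}; box has {3,5,6} → only 4 remains.
F3 = 2: row 3 has {1,4,6}; col 6 has {1,5,6}; box has {3,4,5,6} → only 2 remains.
B4 = 4 (sole candidate).
C4 = 2 (sole candidate).
D4 = 1 (sole candidate).
D5 = 4 (sole candidate).
F6 = 3 (sole candidate).
C1 = 6 (sole candidate).
E1 = 5 (sole candidate).
B2 = 1 (sole candidate).
D2 = 2 (sole candidate).
E2 = 6 (sole candidate).
F2 = 4 (sole candidate).
C3 = 3: row 3 has {1,2,4,6}; col 3 has {2,5,6}; box has {1,2,4,6} → only 3 remains.
B5 = 3 (sole candidate).
C5 = 1 (sole candidate).
B6 = 6 (sole candidate).
C6 = 4 (sole candidate).
B3 = 5: row 3 has {1,2,3,4,6}; col 2 has {1,2,3,4,6}; box has {1,2,3,4,6} → only 5 remains.

153642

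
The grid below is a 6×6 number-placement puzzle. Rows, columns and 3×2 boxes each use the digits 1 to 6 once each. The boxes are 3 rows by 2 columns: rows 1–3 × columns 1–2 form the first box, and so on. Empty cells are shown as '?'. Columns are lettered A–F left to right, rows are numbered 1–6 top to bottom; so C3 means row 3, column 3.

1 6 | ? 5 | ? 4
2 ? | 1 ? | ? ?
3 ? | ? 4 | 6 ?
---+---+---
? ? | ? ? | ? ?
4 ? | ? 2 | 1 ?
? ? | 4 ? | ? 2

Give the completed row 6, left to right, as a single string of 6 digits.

B3 = 5 (sole candidate).
C3 = 2 (sole candidate).
F3 = 1 (sole candidate).
B5 = 3 (sole candidate).
B6 = 1: row 6 has {2,4}; col 2 has {3,5,6}; box has {3,4} → only 1 remains.
C1 = 3 (sole candidate).
E1 = 2 (sole candidate).
B2 = 4 (sole candidate).
D2 = 6 (sole candidate).
B4 = 2 (sole candidate).
D6 = 3: row 6 has {1,2,4}; col 4 has {2,4,5,6}; box has {2,4} → only 3 remains.
E6 = 5: row 6 has {1,2,3,4}; col 5 has {1,2,6}; box has {1,2} → only 5 remains.
E2 = 3 (sole candidate).
F2 = 5 (sole candidate).
D4 = 1 (sole candidate).
E4 = 4 (sole candidate).
F5 = 6 (sole candidate).
A6 = 6: row 6 has {1,2,3,4,5}; col 1 has {1,2,3,4}; box has {1,2,3,4} → only 6 remains.

614352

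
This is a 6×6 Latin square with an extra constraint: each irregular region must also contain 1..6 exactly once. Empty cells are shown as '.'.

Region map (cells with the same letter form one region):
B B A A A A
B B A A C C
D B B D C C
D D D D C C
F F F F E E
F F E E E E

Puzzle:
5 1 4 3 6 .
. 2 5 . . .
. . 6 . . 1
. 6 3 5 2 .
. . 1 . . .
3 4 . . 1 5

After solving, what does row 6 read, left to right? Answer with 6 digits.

r1c6 = 2: row 1 has {1,3,4,5,6}; col 6 has {1,5}; region has {3,4,5,6} → only 2 remains.
r2c1 = 4: row 2 has {2,5}; col 1 has {3,5}; region has {1,2,5,6} → only 4 remains.
r2c4 = 1: row 2 has {2,4,5}; col 4 has {3,5}; region has {2,3,4,5,6} → only 1 remains.
r2c5 = 3: row 2 has {1,2,4,5}; col 5 has {1,2,6}; region has {1,2} → only 3 remains.
r2c6 = 6: row 2 has {1,2,3,4,5}; col 6 has {1,2,5}; region has {1,2,3} → only 6 remains.
r3c1 = 2: row 3 has {1,6}; col 1 has {3,4,5}; region has {3,5,6} → only 2 remains.
r3c2 = 3: row 3 has {1,2,6}; col 2 has {1,2,4,6}; region has {1,2,4,5,6} → only 3 remains.
r3c4 = 4: row 3 has {1,2,3,6}; col 4 has {1,3,5}; region has {2,3,5,6} → only 4 remains.
r3c5 = 5: row 3 has {1,2,3,4,6}; col 5 has {1,2,3,6}; region has {1,2,3,6} → only 5 remains.
r4c1 = 1: row 4 has {2,3,5,6}; col 1 has {2,3,4,5}; region has {2,3,4,5,6} → only 1 remains.
r4c6 = 4: row 4 has {1,2,3,5,6}; col 6 has {1,2,5,6}; region has {1,2,3,5,6} → only 4 remains.
r5c1 = 6: row 5 has {1}; col 1 has {1,2,3,4,5}; region has {1,3,4} → only 6 remains.
r5c2 = 5: row 5 has {1,6}; col 2 has {1,2,3,4,6}; region has {1,3,4,6} → only 5 remains.
r5c4 = 2: row 5 has {1,5,6}; col 4 has {1,3,4,5}; region has {1,3,4,5,6} → only 2 remains.
r5c5 = 4: row 5 has {1,2,5,6}; col 5 has {1,2,3,5,6}; region has {1,5} → only 4 remains.
r5c6 = 3: row 5 has {1,2,4,5,6}; col 6 has {1,2,4,5,6}; region has {1,4,5} → only 3 remains.
r6c3 = 2: row 6 has {1,3,4,5}; col 3 has {1,3,4,5,6}; region has {1,3,4,5} → only 2 remains.
r6c4 = 6: row 6 has {1,2,3,4,5}; col 4 has {1,2,3,4,5}; region has {1,2,3,4,5} → only 6 remains.

342615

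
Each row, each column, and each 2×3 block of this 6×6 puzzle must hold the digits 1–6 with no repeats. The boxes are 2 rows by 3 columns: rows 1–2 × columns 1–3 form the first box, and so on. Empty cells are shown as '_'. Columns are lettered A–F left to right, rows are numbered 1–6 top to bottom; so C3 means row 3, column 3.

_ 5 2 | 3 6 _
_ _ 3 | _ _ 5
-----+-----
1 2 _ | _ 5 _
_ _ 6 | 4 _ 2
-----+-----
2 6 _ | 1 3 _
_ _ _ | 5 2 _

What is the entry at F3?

3

A1 = 4: row 1 has {2,3,5,6}; col 1 has {1,2}; box has {2,3,5} → only 4 remains.
F1 = 1: row 1 has {2,3,4,5,6}; col 6 has {2,5}; box has {3,5,6} → only 1 remains.
A2 = 6: row 2 has {3,5}; col 1 has {1,2,4}; box has {2,3,4,5} → only 6 remains.
B2 = 1: row 2 has {3,5,6}; col 2 has {2,5,6}; box has {2,3,4,5,6} → only 1 remains.
D2 = 2: row 2 has {1,3,5,6}; col 4 has {1,3,4,5}; box has {1,3,5,6} → only 2 remains.
E2 = 4: row 2 has {1,2,3,5,6}; col 5 has {2,3,5,6}; box has {1,2,3,5,6} → only 4 remains.
C3 = 4: row 3 has {1,2,5}; col 3 has {2,3,6}; box has {1,2,6} → only 4 remains.
D3 = 6: row 3 has {1,2,4,5}; col 4 has {1,2,3,4,5}; box has {2,4,5} → only 6 remains.
F3 = 3: row 3 has {1,2,4,5,6}; col 6 has {1,2,5}; box has {2,4,5,6} → only 3 remains.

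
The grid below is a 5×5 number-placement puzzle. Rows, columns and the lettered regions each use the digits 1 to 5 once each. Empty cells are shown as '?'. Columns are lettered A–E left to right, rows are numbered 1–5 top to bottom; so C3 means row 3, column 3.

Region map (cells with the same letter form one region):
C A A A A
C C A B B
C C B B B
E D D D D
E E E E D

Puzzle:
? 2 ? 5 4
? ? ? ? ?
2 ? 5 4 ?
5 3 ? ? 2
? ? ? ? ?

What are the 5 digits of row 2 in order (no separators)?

45321

B3 = 1: row 3 has {2,4,5}; col 2 has {2,3}; region has {2} → only 1 remains.
E3 = 3: row 3 has {1,2,4,5}; col 5 has {2,4}; region has {4,5} → only 3 remains.
D4 = 1: row 4 has {2,3,5}; col 4 has {4,5}; region has {2,3} → only 1 remains.
B5 = 4: row 5 has {}; col 2 has {1,2,3}; region has {5} → only 4 remains.
E5 = 5: row 5 has {4}; col 5 has {2,3,4}; region has {1,2,3} → only 5 remains.
A1 = 3: row 1 has {2,4,5}; col 1 has {2,5}; region has {1,2} → only 3 remains.
C1 = 1: row 1 has {2,3,4,5}; col 3 has {5}; region has {2,4,5} → only 1 remains.
A2 = 4: row 2 has {}; col 1 has {2,3,5}; region has {1,2,3} → only 4 remains.
B2 = 5: row 2 has {4}; col 2 has {1,2,3,4}; region has {1,2,3,4} → only 5 remains.
C2 = 3: row 2 has {4,5}; col 3 has {1,5}; region has {1,2,4,5} → only 3 remains.
D2 = 2: row 2 has {3,4,5}; col 4 has {1,4,5}; region has {3,4,5} → only 2 remains.
E2 = 1: row 2 has {2,3,4,5}; col 5 has {2,3,4,5}; region has {2,3,4,5} → only 1 remains.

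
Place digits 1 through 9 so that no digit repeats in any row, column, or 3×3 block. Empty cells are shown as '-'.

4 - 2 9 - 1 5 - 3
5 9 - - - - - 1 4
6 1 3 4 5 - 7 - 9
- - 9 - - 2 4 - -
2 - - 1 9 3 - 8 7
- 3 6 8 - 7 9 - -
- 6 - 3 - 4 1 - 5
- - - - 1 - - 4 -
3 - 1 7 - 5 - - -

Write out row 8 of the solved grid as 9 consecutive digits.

725619348

r1c8 = 6 (sole candidate).
r3c6 = 8 (sole candidate).
r3c8 = 2 (sole candidate).
r4c5 = 6 (sole candidate).
r4c9 = 1 (sole candidate).
r5c7 = 6 (sole candidate).
r6c1 = 1 (sole candidate).
r6c5 = 4 (sole candidate).
r6c8 = 5 (sole candidate).
r6c9 = 2 (sole candidate).
r9c8 = 9 (sole candidate).
r1c5 = 7 (sole candidate).
r2c6 = 6 (sole candidate).
r2c7 = 8 (sole candidate).
r4c4 = 5 (sole candidate).
r4c8 = 3 (sole candidate).
r7c8 = 7 (sole candidate).
r8c6 = 9: row 8 has {1,4}; col 6 has {1,2,3,4,5,6,7,8}; box has {1,3,4,5,7} → only 9 remains.
r9c7 = 2 (sole candidate).
r1c2 = 8 (sole candidate).
r2c3 = 7 (sole candidate).
r2c4 = 2 (sole candidate).
r2c5 = 3 (sole candidate).
r4c2 = 7 (sole candidate).
r7c3 = 8 (sole candidate).
r7c5 = 2 (sole candidate).
r8c1 = 7: row 8 has {1,4,9}; col 1 has {1,2,3,4,5,6}; box has {1,3,6,8} → only 7 remains.
r8c3 = 5: row 8 has {1,4,7,9}; col 3 has {1,2,3,6,7,8,9}; box has {1,3,6,7,8} → only 5 remains.
r8c4 = 6: row 8 has {1,4,5,7,9}; col 4 has {1,2,3,4,5,7,8,9}; box has {1,2,3,4,5,7,9} → only 6 remains.
r8c7 = 3: row 8 has {1,4,5,6,7,9}; col 7 has {1,2,4,5,6,7,8,9}; box has {1,2,4,5,7,9} → only 3 remains.
r8c9 = 8: row 8 has {1,3,4,5,6,7,9}; col 9 has {1,2,3,4,5,7,9}; box has {1,2,3,4,5,7,9} → only 8 remains.
r9c2 = 4 (sole candidate).
r9c5 = 8 (sole candidate).
r9c9 = 6 (sole candidate).
r4c1 = 8 (sole candidate).
r5c2 = 5 (sole candidate).
r5c3 = 4 (sole candidate).
r7c1 = 9 (sole candidate).
r8c2 = 2: row 8 has {1,3,4,5,6,7,8,9}; col 2 has {1,3,4,5,6,7,8,9}; box has {1,3,4,5,6,7,8,9} → only 2 remains.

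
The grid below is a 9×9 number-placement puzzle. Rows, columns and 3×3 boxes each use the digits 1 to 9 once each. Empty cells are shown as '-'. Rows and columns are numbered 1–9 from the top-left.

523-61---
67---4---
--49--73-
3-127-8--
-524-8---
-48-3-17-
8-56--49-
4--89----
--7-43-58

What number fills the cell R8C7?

R1C4 = 7 (sole candidate).
R1C7 = 9 (sole candidate).
R1C9 = 4 (sole candidate).
R2C3 = 9 (sole candidate).
R3C1 = 1 (sole candidate).
R3C2 = 8 (sole candidate).
R5C5 = 1 (sole candidate).
R5C8 = 6 (sole candidate).
R6C1 = 9 (sole candidate).
R6C4 = 5 (sole candidate).
R6C6 = 6 (sole candidate).
R6C9 = 2 (sole candidate).
R7C5 = 2 (sole candidate).
R7C6 = 7 (sole candidate).
R8C3 = 6 (sole candidate).
R8C6 = 5 (sole candidate).
R9C1 = 2 (sole candidate).
R9C4 = 1 (sole candidate).
R9C7 = 6 (sole candidate).
R1C8 = 8 (sole candidate).
R2C4 = 3 (sole candidate).
R3C5 = 5 (sole candidate).
R3C6 = 2 (sole candidate).
R3C9 = 6 (sole candidate).
R4C2 = 6 (sole candidate).
R4C6 = 9 (sole candidate).
R4C8 = 4 (sole candidate).
R4C9 = 5 (sole candidate).
R5C1 = 7 (sole candidate).
R5C7 = 3 (sole candidate).
R5C9 = 9 (sole candidate).
R8C7 = 2: row 8 has {4,5,6,8,9}; col 7 has {1,3,4,6,7,8,9}; box has {4,5,6,8,9} → only 2 remains.

2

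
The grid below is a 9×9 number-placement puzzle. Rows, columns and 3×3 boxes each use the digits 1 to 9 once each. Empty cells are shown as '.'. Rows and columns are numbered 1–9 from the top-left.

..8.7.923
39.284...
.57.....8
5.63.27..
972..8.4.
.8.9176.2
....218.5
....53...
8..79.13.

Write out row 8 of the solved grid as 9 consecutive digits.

R2C3 = 1 (sole candidate).
R2C7 = 5 (sole candidate).
R3C7 = 4 (sole candidate).
R4C5 = 4 (sole candidate).
R5C5 = 6 (sole candidate).
R5C7 = 3 (sole candidate).
R5C9 = 1 (sole candidate).
R6C1 = 4 (sole candidate).
R6C3 = 3 (sole candidate).
R6C8 = 5 (sole candidate).
R8C7 = 2: row 8 has {3,5}; col 7 has {1,3,4,5,6,7,8,9}; box has {1,3,5,8} → only 2 remains.
R9C6 = 6 (sole candidate).
R9C9 = 4 (sole candidate).
R1C1 = 6 (sole candidate).
R1C2 = 4 (sole candidate).
R1C6 = 5 (sole candidate).
R3C1 = 2 (sole candidate).
R3C5 = 3 (sole candidate).
R3C6 = 9 (sole candidate).
R4C2 = 1 (sole candidate).
R4C9 = 9 (sole candidate).
R5C4 = 5 (sole candidate).
R7C1 = 7 (sole candidate).
R7C4 = 4 (sole candidate).
R8C1 = 1: row 8 has {2,3,5}; col 1 has {2,3,4,5,6,7,8,9}; box has {7,8} → only 1 remains.
R8C2 = 6: row 8 has {1,2,3,5}; col 2 has {1,4,5,7,8,9}; box has {1,7,8} → only 6 remains.
R8C4 = 8: row 8 has {1,2,3,5,6}; col 4 has {2,3,4,5,7,9}; box has {1,2,3,4,5,6,7,9} → only 8 remains.
R8C9 = 7: row 8 has {1,2,3,5,6,8}; col 9 has {1,2,3,4,5,8,9}; box has {1,2,3,4,5,8} → only 7 remains.
R9C2 = 2 (sole candidate).
R9C3 = 5 (sole candidate).
R1C4 = 1 (sole candidate).
R2C9 = 6 (sole candidate).
R3C4 = 6 (sole candidate).
R3C8 = 1 (sole candidate).
R4C8 = 8 (sole candidate).
R7C2 = 3 (sole candidate).
R7C3 = 9 (sole candidate).
R7C8 = 6 (sole candidate).
R8C3 = 4: row 8 has {1,2,3,5,6,7,8}; col 3 has {1,2,3,5,6,7,8,9}; box has {1,2,3,5,6,7,8,9} → only 4 remains.
R8C8 = 9: row 8 has {1,2,3,4,5,6,7,8}; col 8 has {1,2,3,4,5,6,8}; box has {1,2,3,4,5,6,7,8} → only 9 remains.

164853297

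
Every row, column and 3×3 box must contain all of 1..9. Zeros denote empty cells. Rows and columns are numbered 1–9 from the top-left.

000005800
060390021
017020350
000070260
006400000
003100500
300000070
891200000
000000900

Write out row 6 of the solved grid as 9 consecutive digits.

723186594

r1c5 = 1: in row 1, 1 can only go here (every other open cell in that row sees a 1).
r1c2 = 3: in row 1, 3 can only go here (every other open cell in that row sees a 3).
r4c1 = 1: in row 4, 1 can only go here (every other open cell in that row sees a 1).
r8c6 = 7: in row 8, 7 can only go here (every other open cell in that row sees a 7).
r2c7 = 7: in row 2, 7 can only go here (every other open cell in that row sees a 7).
r5c7 = 1: row 5 has {4,6}; col 7 has {2,3,5,7,8,9}; box has {2,5,6} → only 1 remains.
r1c4 = 7: in row 1, 7 can only go here (every other open cell in that row sees a 7).
r1c9 = 6: in row 1, 6 can only go here (every other open cell in that row sees a 6).
r7c6 = 1: in row 7, 1 can only go here (every other open cell in that row sees a 1).
r7c4 = 9: in row 7, 9 can only go here (every other open cell in that row sees a 9).
r9c8 = 1: in row 9, 1 can only go here (every other open cell in that row sees a 1).
r9c1 = 6: in column 1, 6 can only go here (every other open cell in that column sees a 6).
r9c2 = 7: in row 9, 7 can only go here (every other open cell in that row sees a 7).
r3c4 = 6: in column 4, 6 can only go here (every other open cell in that column sees a 6).
r3c6 = 8: in row 3, 8 can only go here (every other open cell in that row sees an 8).
r2c6 = 4: row 2 has {1,2,3,6,7,9}; col 6 has {1,5,7,8}; box has {1,2,3,5,6,7,8,9} → only 4 remains.
r9c6 = 3: row 9 has {1,6,7,9}; col 6 has {1,4,5,7,8}; box has {1,2,7,9} → only 3 remains.
r2c1 = 5: row 2 has {1,2,3,4,6,7,9}; col 1 has {1,3,6,8}; box has {1,3,6,7} → only 5 remains.
r2c3 = 8: row 2 has {1,2,3,4,5,6,7,9}; col 3 has {1,3,6,7}; box has {1,3,5,6,7} → only 8 remains.
r4c6 = 9: row 4 has {1,2,6,7}; col 6 has {1,3,4,5,7,8}; box has {1,4,7} → only 9 remains.
r5c6 = 2: row 5 has {1,4,6}; col 6 has {1,3,4,5,7,8,9}; box has {1,4,7,9} → only 2 remains.
r6c6 = 6: row 6 has {1,3,5}; col 6 has {1,2,3,4,5,7,8,9}; box has {1,2,4,7,9} → only 6 remains.
r6c5 = 8: row 6 has {1,3,5,6}; col 5 has {1,2,7,9}; box has {1,2,4,6,7,9} → only 8 remains.
r4c4 = 5: row 4 has {1,2,6,7,9}; col 4 has {1,2,3,4,6,7,9}; box has {1,2,4,6,7,8,9} → only 5 remains.
r5c5 = 3: row 5 has {1,2,4,6}; col 5 has {1,2,7,8,9}; box has {1,2,4,5,6,7,8,9} → only 3 remains.
r9c4 = 8: row 9 has {1,3,6,7,9}; col 4 has {1,2,3,4,5,6,7,9}; box has {1,2,3,7,9} → only 8 remains.
r4c3 = 4: row 4 has {1,2,5,6,7,9}; col 3 has {1,3,6,7,8}; box has {1,3,6} → only 4 remains.
r6c2 = 2: row 6 has {1,3,5,6,8}; col 2 has {1,3,6,7,9}; box has {1,3,4,6} → only 2 remains.
r4c2 = 8: row 4 has {1,2,4,5,6,7,9}; col 2 has {1,2,3,6,7,9}; box has {1,2,3,4,6} → only 8 remains.
r4c9 = 3: row 4 has {1,2,4,5,6,7,8,9}; col 9 has {1,6}; box has {1,2,5,6} → only 3 remains.
r5c2 = 5: row 5 has {1,2,3,4,6}; col 2 has {1,2,3,6,7,8,9}; box has {1,2,3,4,6,8} → only 5 remains.
r7c2 = 4: row 7 has {1,3,7,9}; col 2 has {1,2,3,5,6,7,8,9}; box has {1,3,6,7,8,9} → only 4 remains.
r7c7 = 6: row 7 has {1,3,4,7,9}; col 7 has {1,2,3,5,7,8,9}; box has {1,7,9} → only 6 remains.
r8c7 = 4: row 8 has {1,2,7,8,9}; col 7 has {1,2,3,5,6,7,8,9}; box has {1,6,7,9} → only 4 remains.
r8c8 = 3: row 8 has {1,2,4,7,8,9}; col 8 has {1,2,5,6,7}; box has {1,4,6,7,9} → only 3 remains.
r8c9 = 5: row 8 has {1,2,3,4,7,8,9}; col 9 has {1,3,6}; box has {1,3,4,6,7,9} → only 5 remains.
r9c9 = 2: row 9 has {1,3,6,7,8,9}; col 9 has {1,3,5,6}; box has {1,3,4,5,6,7,9} → only 2 remains.
r7c5 = 5: row 7 has {1,3,4,6,7,9}; col 5 has {1,2,3,7,8,9}; box has {1,2,3,7,8,9} → only 5 remains.
r7c9 = 8: row 7 has {1,3,4,5,6,7,9}; col 9 has {1,2,3,5,6}; box has {1,2,3,4,5,6,7,9} → only 8 remains.
r8c5 = 6: row 8 has {1,2,3,4,5,7,8,9}; col 5 has {1,2,3,5,7,8,9}; box has {1,2,3,5,7,8,9} → only 6 remains.
r9c3 = 5: row 9 has {1,2,3,6,7,8,9}; col 3 has {1,3,4,6,7,8}; box has {1,3,4,6,7,8,9} → only 5 remains.
r9c5 = 4: row 9 has {1,2,3,5,6,7,8,9}; col 5 has {1,2,3,5,6,7,8,9}; box has {1,2,3,5,6,7,8,9} → only 4 remains.
r7c3 = 2: row 7 has {1,3,4,5,6,7,8,9}; col 3 has {1,3,4,5,6,7,8}; box has {1,3,4,5,6,7,8,9} → only 2 remains.
r1c3 = 9: row 1 has {1,3,5,6,7,8}; col 3 has {1,2,3,4,5,6,7,8}; box has {1,3,5,6,7,8} → only 9 remains.
r1c8 = 4: row 1 has {1,3,5,6,7,8,9}; col 8 has {1,2,3,5,6,7}; box has {1,2,3,5,6,7,8} → only 4 remains.
r3c1 = 4: row 3 has {1,2,3,5,6,7,8}; col 1 has {1,3,5,6,8}; box has {1,3,5,6,7,8,9} → only 4 remains.
r3c9 = 9: row 3 has {1,2,3,4,5,6,7,8}; col 9 has {1,2,3,5,6,8}; box has {1,2,3,4,5,6,7,8} → only 9 remains.
r5c9 = 7: row 5 has {1,2,3,4,5,6}; col 9 has {1,2,3,5,6,8,9}; box has {1,2,3,5,6} → only 7 remains.
r6c8 = 9: row 6 has {1,2,3,5,6,8}; col 8 has {1,2,3,4,5,6,7}; box has {1,2,3,5,6,7} → only 9 remains.
r6c9 = 4: row 6 has {1,2,3,5,6,8,9}; col 9 has {1,2,3,5,6,7,8,9}; box has {1,2,3,5,6,7,9} → only 4 remains.
r1c1 = 2: row 1 has {1,3,4,5,6,7,8,9}; col 1 has {1,3,4,5,6,8}; box has {1,3,4,5,6,7,8,9} → only 2 remains.
r5c1 = 9: row 5 has {1,2,3,4,5,6,7}; col 1 has {1,2,3,4,5,6,8}; box has {1,2,3,4,5,6,8} → only 9 remains.
r5c8 = 8: row 5 has {1,2,3,4,5,6,7,9}; col 8 has {1,2,3,4,5,6,7,9}; box has {1,2,3,4,5,6,7,9} → only 8 remains.
r6c1 = 7: row 6 has {1,2,3,4,5,6,8,9}; col 1 has {1,2,3,4,5,6,8,9}; box has {1,2,3,4,5,6,8,9} → only 7 remains.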